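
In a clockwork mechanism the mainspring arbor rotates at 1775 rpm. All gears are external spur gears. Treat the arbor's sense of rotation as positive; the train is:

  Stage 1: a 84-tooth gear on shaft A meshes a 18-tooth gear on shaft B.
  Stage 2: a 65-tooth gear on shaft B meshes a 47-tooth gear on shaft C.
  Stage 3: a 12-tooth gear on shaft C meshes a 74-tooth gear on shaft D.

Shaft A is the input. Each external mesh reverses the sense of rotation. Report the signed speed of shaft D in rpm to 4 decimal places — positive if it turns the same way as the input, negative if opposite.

Stage 1 [84T→18T]: ω = 1775.0000×84/18 = 8283.3333 rpm, dir flips to −; running = −8283.3333
Stage 2 [65T→47T]: ω = 8283.3333×65/47 = 11455.6738 rpm, dir flips to +; running = +11455.6738
Stage 3 [12T→74T]: ω = 11455.6738×12/74 = 1857.6768 rpm, dir flips to −; running = −1857.6768

-1857.6768 rpm (opposite to input, |ω| = 1857.6768 rpm)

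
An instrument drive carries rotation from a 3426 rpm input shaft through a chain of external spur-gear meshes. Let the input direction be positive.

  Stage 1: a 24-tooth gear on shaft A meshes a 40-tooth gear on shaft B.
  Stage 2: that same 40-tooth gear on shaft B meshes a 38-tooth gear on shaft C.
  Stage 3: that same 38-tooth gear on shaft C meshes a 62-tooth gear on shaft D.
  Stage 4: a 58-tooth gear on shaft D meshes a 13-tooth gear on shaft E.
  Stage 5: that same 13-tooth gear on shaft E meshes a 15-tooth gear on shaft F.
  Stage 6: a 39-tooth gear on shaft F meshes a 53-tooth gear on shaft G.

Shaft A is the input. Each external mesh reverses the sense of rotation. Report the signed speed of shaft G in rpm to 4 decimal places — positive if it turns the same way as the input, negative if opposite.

+3773.3960 rpm (same as input, |ω| = 3773.3960 rpm)

Stage 1 [24T→40T]: ω = 3426.0000×24/40 = 2055.6000 rpm, dir flips to −; running = −2055.6000
Stage 2 [40T→38T]: ω = 2055.6000×40/38 = 2163.7895 rpm, dir flips to +; running = +2163.7895
Stage 3 [38T→62T]: ω = 2163.7895×38/62 = 1326.1935 rpm, dir flips to −; running = −1326.1935
Stage 4 [58T→13T]: ω = 1326.1935×58/13 = 5916.8635 rpm, dir flips to +; running = +5916.8635
Stage 5 [13T→15T]: ω = 5916.8635×13/15 = 5127.9484 rpm, dir flips to −; running = −5127.9484
Stage 6 [39T→53T]: ω = 5127.9484×39/53 = 3773.3960 rpm, dir flips to +; running = +3773.3960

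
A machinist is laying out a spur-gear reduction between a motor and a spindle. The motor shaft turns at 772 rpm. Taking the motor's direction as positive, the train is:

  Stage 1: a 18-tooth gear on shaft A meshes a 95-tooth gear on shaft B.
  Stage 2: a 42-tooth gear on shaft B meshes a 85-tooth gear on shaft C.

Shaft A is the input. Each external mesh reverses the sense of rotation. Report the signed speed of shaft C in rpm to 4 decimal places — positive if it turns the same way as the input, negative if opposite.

+72.2764 rpm (same as input, |ω| = 72.2764 rpm)

Stage 1 [18T→95T]: ω = 772.0000×18/95 = 146.2737 rpm, dir flips to −; running = −146.2737
Stage 2 [42T→85T]: ω = 146.2737×42/85 = 72.2764 rpm, dir flips to +; running = +72.2764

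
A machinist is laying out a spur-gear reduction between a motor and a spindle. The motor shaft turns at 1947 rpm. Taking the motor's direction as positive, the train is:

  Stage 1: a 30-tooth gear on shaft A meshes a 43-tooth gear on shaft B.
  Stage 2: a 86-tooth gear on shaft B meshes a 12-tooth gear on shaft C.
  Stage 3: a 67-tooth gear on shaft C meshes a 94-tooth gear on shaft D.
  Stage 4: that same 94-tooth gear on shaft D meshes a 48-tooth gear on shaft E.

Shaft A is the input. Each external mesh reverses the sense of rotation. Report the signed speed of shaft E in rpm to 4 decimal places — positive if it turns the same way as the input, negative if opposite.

Stage 1 [30T→43T]: ω = 1947.0000×30/43 = 1358.3721 rpm, dir flips to −; running = −1358.3721
Stage 2 [86T→12T]: ω = 1358.3721×86/12 = 9735.0000 rpm, dir flips to +; running = +9735.0000
Stage 3 [67T→94T]: ω = 9735.0000×67/94 = 6938.7766 rpm, dir flips to −; running = −6938.7766
Stage 4 [94T→48T]: ω = 6938.7766×94/48 = 13588.4375 rpm, dir flips to +; running = +13588.4375

+13588.4375 rpm (same as input, |ω| = 13588.4375 rpm)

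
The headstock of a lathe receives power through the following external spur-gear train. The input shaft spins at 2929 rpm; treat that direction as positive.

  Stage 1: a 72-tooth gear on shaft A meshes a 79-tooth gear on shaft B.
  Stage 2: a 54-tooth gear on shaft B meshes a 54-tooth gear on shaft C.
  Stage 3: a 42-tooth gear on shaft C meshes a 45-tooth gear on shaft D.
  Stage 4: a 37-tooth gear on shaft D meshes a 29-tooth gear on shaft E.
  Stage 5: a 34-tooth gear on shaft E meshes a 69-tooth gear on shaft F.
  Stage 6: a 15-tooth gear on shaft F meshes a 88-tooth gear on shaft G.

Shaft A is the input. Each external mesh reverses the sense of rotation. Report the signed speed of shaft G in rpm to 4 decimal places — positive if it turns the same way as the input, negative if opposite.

+266.9953 rpm (same as input, |ω| = 266.9953 rpm)

Stage 1 [72T→79T]: ω = 2929.0000×72/79 = 2669.4684 rpm, dir flips to −; running = −2669.4684
Stage 2 [54T→54T]: ω = 2669.4684×54/54 = 2669.4684 rpm, dir flips to +; running = +2669.4684
Stage 3 [42T→45T]: ω = 2669.4684×42/45 = 2491.5038 rpm, dir flips to −; running = −2491.5038
Stage 4 [37T→29T]: ω = 2491.5038×37/29 = 3178.8152 rpm, dir flips to +; running = +3178.8152
Stage 5 [34T→69T]: ω = 3178.8152×34/69 = 1566.3727 rpm, dir flips to −; running = −1566.3727
Stage 6 [15T→88T]: ω = 1566.3727×15/88 = 266.9953 rpm, dir flips to +; running = +266.9953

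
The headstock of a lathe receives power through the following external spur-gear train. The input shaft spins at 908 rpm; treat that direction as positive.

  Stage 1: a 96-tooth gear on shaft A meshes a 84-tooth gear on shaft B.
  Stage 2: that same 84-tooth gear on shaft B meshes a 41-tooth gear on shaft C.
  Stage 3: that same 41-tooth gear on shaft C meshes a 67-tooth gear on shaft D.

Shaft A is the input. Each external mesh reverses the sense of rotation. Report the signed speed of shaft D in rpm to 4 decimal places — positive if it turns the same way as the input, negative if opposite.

Stage 1 [96T→84T]: ω = 908.0000×96/84 = 1037.7143 rpm, dir flips to −; running = −1037.7143
Stage 2 [84T→41T]: ω = 1037.7143×84/41 = 2126.0488 rpm, dir flips to +; running = +2126.0488
Stage 3 [41T→67T]: ω = 2126.0488×41/67 = 1301.0149 rpm, dir flips to −; running = −1301.0149

-1301.0149 rpm (opposite to input, |ω| = 1301.0149 rpm)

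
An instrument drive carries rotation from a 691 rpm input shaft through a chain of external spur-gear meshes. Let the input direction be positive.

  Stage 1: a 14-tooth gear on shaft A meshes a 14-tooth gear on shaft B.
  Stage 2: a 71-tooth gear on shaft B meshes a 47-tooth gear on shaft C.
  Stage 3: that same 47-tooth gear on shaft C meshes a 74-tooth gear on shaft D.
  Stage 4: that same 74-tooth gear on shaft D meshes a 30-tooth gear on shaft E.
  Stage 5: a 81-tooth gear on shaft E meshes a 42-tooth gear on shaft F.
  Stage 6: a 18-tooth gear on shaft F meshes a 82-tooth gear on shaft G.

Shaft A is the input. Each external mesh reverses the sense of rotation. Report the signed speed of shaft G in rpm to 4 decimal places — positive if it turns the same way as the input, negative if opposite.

+692.3242 rpm (same as input, |ω| = 692.3242 rpm)

Stage 1 [14T→14T]: ω = 691.0000×14/14 = 691.0000 rpm, dir flips to −; running = −691.0000
Stage 2 [71T→47T]: ω = 691.0000×71/47 = 1043.8511 rpm, dir flips to +; running = +1043.8511
Stage 3 [47T→74T]: ω = 1043.8511×47/74 = 662.9865 rpm, dir flips to −; running = −662.9865
Stage 4 [74T→30T]: ω = 662.9865×74/30 = 1635.3667 rpm, dir flips to +; running = +1635.3667
Stage 5 [81T→42T]: ω = 1635.3667×81/42 = 3153.9214 rpm, dir flips to −; running = −3153.9214
Stage 6 [18T→82T]: ω = 3153.9214×18/82 = 692.3242 rpm, dir flips to +; running = +692.3242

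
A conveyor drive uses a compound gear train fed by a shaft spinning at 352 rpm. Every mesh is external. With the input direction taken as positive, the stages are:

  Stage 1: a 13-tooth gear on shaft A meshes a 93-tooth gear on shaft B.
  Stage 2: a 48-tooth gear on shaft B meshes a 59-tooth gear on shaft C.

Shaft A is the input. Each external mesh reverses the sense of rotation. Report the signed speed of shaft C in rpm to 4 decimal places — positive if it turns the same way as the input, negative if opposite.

+40.0306 rpm (same as input, |ω| = 40.0306 rpm)

Stage 1 [13T→93T]: ω = 352.0000×13/93 = 49.2043 rpm, dir flips to −; running = −49.2043
Stage 2 [48T→59T]: ω = 49.2043×48/59 = 40.0306 rpm, dir flips to +; running = +40.0306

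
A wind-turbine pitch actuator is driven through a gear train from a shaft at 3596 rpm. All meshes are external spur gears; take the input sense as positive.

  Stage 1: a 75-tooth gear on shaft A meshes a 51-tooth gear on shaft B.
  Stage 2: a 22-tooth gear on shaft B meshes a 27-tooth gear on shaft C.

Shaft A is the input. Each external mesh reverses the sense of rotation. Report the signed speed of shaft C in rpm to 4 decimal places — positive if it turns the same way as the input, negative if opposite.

+4308.9325 rpm (same as input, |ω| = 4308.9325 rpm)

Stage 1 [75T→51T]: ω = 3596.0000×75/51 = 5288.2353 rpm, dir flips to −; running = −5288.2353
Stage 2 [22T→27T]: ω = 5288.2353×22/27 = 4308.9325 rpm, dir flips to +; running = +4308.9325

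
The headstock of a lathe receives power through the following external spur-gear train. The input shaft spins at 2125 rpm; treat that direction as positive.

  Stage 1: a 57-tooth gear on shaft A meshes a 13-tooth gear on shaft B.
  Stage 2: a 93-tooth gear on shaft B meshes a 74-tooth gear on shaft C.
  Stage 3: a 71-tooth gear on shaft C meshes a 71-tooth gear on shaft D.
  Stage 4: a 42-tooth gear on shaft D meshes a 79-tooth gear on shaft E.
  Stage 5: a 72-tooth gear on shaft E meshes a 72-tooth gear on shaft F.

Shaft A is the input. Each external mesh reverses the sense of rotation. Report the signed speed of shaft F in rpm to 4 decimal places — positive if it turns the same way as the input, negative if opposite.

Stage 1 [57T→13T]: ω = 2125.0000×57/13 = 9317.3077 rpm, dir flips to −; running = −9317.3077
Stage 2 [93T→74T]: ω = 9317.3077×93/74 = 11709.5894 rpm, dir flips to +; running = +11709.5894
Stage 3 [71T→71T]: ω = 11709.5894×71/71 = 11709.5894 rpm, dir flips to −; running = −11709.5894
Stage 4 [42T→79T]: ω = 11709.5894×42/79 = 6225.3513 rpm, dir flips to +; running = +6225.3513
Stage 5 [72T→72T]: ω = 6225.3513×72/72 = 6225.3513 rpm, dir flips to −; running = −6225.3513

-6225.3513 rpm (opposite to input, |ω| = 6225.3513 rpm)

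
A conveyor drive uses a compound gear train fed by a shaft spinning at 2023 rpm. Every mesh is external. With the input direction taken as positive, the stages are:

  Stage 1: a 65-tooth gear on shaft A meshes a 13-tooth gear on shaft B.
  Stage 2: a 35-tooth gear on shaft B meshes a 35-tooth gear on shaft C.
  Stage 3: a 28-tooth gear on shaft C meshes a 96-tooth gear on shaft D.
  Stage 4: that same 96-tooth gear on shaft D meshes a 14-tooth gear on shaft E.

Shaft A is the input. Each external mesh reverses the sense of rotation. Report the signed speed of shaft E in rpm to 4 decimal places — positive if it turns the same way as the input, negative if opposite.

Stage 1 [65T→13T]: ω = 2023.0000×65/13 = 10115.0000 rpm, dir flips to −; running = −10115.0000
Stage 2 [35T→35T]: ω = 10115.0000×35/35 = 10115.0000 rpm, dir flips to +; running = +10115.0000
Stage 3 [28T→96T]: ω = 10115.0000×28/96 = 2950.2083 rpm, dir flips to −; running = −2950.2083
Stage 4 [96T→14T]: ω = 2950.2083×96/14 = 20230.0000 rpm, dir flips to +; running = +20230.0000

+20230.0000 rpm (same as input, |ω| = 20230.0000 rpm)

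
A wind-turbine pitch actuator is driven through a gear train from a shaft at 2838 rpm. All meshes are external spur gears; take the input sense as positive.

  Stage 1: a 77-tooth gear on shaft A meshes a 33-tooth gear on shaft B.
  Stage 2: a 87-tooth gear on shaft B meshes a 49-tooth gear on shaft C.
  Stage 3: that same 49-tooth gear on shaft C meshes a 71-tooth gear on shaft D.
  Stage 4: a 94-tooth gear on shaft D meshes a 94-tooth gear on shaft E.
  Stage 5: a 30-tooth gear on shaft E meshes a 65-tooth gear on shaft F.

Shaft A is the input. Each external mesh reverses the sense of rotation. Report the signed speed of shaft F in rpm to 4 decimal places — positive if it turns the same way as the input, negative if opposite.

-3745.0531 rpm (opposite to input, |ω| = 3745.0531 rpm)

Stage 1 [77T→33T]: ω = 2838.0000×77/33 = 6622.0000 rpm, dir flips to −; running = −6622.0000
Stage 2 [87T→49T]: ω = 6622.0000×87/49 = 11757.4286 rpm, dir flips to +; running = +11757.4286
Stage 3 [49T→71T]: ω = 11757.4286×49/71 = 8114.2817 rpm, dir flips to −; running = −8114.2817
Stage 4 [94T→94T]: ω = 8114.2817×94/94 = 8114.2817 rpm, dir flips to +; running = +8114.2817
Stage 5 [30T→65T]: ω = 8114.2817×30/65 = 3745.0531 rpm, dir flips to −; running = −3745.0531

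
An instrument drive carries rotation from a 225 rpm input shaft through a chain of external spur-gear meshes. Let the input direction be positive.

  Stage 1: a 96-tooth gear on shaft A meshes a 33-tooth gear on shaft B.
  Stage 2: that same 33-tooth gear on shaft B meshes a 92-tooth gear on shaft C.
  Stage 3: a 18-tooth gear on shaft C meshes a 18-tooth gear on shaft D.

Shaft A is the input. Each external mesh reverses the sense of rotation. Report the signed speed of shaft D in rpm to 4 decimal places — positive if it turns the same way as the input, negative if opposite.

-234.7826 rpm (opposite to input, |ω| = 234.7826 rpm)

Stage 1 [96T→33T]: ω = 225.0000×96/33 = 654.5455 rpm, dir flips to −; running = −654.5455
Stage 2 [33T→92T]: ω = 654.5455×33/92 = 234.7826 rpm, dir flips to +; running = +234.7826
Stage 3 [18T→18T]: ω = 234.7826×18/18 = 234.7826 rpm, dir flips to −; running = −234.7826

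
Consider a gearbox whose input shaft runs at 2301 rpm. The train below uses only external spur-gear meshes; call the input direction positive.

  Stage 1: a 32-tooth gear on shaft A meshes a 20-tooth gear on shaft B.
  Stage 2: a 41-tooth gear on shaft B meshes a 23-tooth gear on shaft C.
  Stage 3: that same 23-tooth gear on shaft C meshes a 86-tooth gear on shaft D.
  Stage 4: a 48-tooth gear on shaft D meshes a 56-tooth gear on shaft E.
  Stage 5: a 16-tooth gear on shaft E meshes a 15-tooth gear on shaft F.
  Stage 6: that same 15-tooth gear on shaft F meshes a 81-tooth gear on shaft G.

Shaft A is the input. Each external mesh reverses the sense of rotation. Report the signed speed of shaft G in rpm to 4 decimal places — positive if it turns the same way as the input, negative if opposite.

Stage 1 [32T→20T]: ω = 2301.0000×32/20 = 3681.6000 rpm, dir flips to −; running = −3681.6000
Stage 2 [41T→23T]: ω = 3681.6000×41/23 = 6562.8522 rpm, dir flips to +; running = +6562.8522
Stage 3 [23T→86T]: ω = 6562.8522×23/86 = 1755.1814 rpm, dir flips to −; running = −1755.1814
Stage 4 [48T→56T]: ω = 1755.1814×48/56 = 1504.4412 rpm, dir flips to +; running = +1504.4412
Stage 5 [16T→15T]: ω = 1504.4412×16/15 = 1604.7373 rpm, dir flips to −; running = −1604.7373
Stage 6 [15T→81T]: ω = 1604.7373×15/81 = 297.1736 rpm, dir flips to +; running = +297.1736

+297.1736 rpm (same as input, |ω| = 297.1736 rpm)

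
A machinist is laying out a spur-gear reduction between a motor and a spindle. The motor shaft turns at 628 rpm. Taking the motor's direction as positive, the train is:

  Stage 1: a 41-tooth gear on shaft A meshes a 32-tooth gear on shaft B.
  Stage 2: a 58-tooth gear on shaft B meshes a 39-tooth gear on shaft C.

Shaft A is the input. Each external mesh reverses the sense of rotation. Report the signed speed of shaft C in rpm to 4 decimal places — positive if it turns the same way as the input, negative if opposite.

Stage 1 [41T→32T]: ω = 628.0000×41/32 = 804.6250 rpm, dir flips to −; running = −804.6250
Stage 2 [58T→39T]: ω = 804.6250×58/39 = 1196.6218 rpm, dir flips to +; running = +1196.6218

+1196.6218 rpm (same as input, |ω| = 1196.6218 rpm)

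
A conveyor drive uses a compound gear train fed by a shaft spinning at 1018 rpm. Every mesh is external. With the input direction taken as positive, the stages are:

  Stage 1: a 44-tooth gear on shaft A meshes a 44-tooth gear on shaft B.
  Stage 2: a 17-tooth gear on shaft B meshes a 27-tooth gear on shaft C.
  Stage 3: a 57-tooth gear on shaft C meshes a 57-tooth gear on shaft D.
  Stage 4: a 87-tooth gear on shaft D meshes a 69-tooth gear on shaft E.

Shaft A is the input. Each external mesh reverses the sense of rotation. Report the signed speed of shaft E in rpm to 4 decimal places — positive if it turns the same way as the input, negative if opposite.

Stage 1 [44T→44T]: ω = 1018.0000×44/44 = 1018.0000 rpm, dir flips to −; running = −1018.0000
Stage 2 [17T→27T]: ω = 1018.0000×17/27 = 640.9630 rpm, dir flips to +; running = +640.9630
Stage 3 [57T→57T]: ω = 640.9630×57/57 = 640.9630 rpm, dir flips to −; running = −640.9630
Stage 4 [87T→69T]: ω = 640.9630×87/69 = 808.1707 rpm, dir flips to +; running = +808.1707

+808.1707 rpm (same as input, |ω| = 808.1707 rpm)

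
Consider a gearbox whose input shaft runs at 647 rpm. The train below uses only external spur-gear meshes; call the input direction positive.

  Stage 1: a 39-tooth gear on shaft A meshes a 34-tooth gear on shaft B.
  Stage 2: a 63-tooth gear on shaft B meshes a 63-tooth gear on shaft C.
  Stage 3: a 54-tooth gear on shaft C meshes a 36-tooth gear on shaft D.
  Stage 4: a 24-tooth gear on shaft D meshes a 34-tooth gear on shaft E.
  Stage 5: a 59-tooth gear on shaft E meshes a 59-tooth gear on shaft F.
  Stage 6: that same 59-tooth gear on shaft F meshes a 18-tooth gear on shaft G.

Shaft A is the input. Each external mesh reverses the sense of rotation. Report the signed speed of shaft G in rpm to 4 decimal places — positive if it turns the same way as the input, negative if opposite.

+2575.6869 rpm (same as input, |ω| = 2575.6869 rpm)

Stage 1 [39T→34T]: ω = 647.0000×39/34 = 742.1471 rpm, dir flips to −; running = −742.1471
Stage 2 [63T→63T]: ω = 742.1471×63/63 = 742.1471 rpm, dir flips to +; running = +742.1471
Stage 3 [54T→36T]: ω = 742.1471×54/36 = 1113.2206 rpm, dir flips to −; running = −1113.2206
Stage 4 [24T→34T]: ω = 1113.2206×24/34 = 785.8028 rpm, dir flips to +; running = +785.8028
Stage 5 [59T→59T]: ω = 785.8028×59/59 = 785.8028 rpm, dir flips to −; running = −785.8028
Stage 6 [59T→18T]: ω = 785.8028×59/18 = 2575.6869 rpm, dir flips to +; running = +2575.6869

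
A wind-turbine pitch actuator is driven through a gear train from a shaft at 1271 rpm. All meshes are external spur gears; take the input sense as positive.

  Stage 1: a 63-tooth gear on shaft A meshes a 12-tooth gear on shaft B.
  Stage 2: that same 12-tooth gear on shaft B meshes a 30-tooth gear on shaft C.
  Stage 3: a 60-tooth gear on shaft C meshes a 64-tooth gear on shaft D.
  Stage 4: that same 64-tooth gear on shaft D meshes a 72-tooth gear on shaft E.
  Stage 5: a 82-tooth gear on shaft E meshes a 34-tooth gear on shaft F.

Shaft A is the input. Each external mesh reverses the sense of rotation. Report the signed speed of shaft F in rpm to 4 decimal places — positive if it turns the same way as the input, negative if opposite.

-5364.3676 rpm (opposite to input, |ω| = 5364.3676 rpm)

Stage 1 [63T→12T]: ω = 1271.0000×63/12 = 6672.7500 rpm, dir flips to −; running = −6672.7500
Stage 2 [12T→30T]: ω = 6672.7500×12/30 = 2669.1000 rpm, dir flips to +; running = +2669.1000
Stage 3 [60T→64T]: ω = 2669.1000×60/64 = 2502.2812 rpm, dir flips to −; running = −2502.2812
Stage 4 [64T→72T]: ω = 2502.2812×64/72 = 2224.2500 rpm, dir flips to +; running = +2224.2500
Stage 5 [82T→34T]: ω = 2224.2500×82/34 = 5364.3676 rpm, dir flips to −; running = −5364.3676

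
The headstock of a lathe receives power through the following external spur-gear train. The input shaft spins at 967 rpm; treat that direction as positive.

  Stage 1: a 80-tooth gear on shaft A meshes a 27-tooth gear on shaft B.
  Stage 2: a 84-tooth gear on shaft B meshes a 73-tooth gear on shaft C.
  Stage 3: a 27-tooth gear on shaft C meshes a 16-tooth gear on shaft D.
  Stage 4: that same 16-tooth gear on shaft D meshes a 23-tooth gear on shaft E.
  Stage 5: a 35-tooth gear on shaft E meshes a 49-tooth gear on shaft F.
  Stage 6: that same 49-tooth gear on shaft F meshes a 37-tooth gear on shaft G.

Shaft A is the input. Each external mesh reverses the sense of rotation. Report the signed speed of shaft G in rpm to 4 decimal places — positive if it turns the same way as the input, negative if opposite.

+3661.0981 rpm (same as input, |ω| = 3661.0981 rpm)

Stage 1 [80T→27T]: ω = 967.0000×80/27 = 2865.1852 rpm, dir flips to −; running = −2865.1852
Stage 2 [84T→73T]: ω = 2865.1852×84/73 = 3296.9254 rpm, dir flips to +; running = +3296.9254
Stage 3 [27T→16T]: ω = 3296.9254×27/16 = 5563.5616 rpm, dir flips to −; running = −5563.5616
Stage 4 [16T→23T]: ω = 5563.5616×16/23 = 3870.3038 rpm, dir flips to +; running = +3870.3038
Stage 5 [35T→49T]: ω = 3870.3038×35/49 = 2764.5027 rpm, dir flips to −; running = −2764.5027
Stage 6 [49T→37T]: ω = 2764.5027×49/37 = 3661.0981 rpm, dir flips to +; running = +3661.0981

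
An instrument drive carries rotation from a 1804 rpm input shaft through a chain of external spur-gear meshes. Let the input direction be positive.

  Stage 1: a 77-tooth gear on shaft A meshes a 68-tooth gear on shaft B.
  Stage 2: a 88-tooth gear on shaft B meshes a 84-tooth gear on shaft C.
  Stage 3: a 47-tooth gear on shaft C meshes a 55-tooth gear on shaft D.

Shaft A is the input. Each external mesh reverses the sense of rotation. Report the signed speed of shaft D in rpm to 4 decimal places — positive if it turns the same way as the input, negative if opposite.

Stage 1 [77T→68T]: ω = 1804.0000×77/68 = 2042.7647 rpm, dir flips to −; running = −2042.7647
Stage 2 [88T→84T]: ω = 2042.7647×88/84 = 2140.0392 rpm, dir flips to +; running = +2140.0392
Stage 3 [47T→55T]: ω = 2140.0392×47/55 = 1828.7608 rpm, dir flips to −; running = −1828.7608

-1828.7608 rpm (opposite to input, |ω| = 1828.7608 rpm)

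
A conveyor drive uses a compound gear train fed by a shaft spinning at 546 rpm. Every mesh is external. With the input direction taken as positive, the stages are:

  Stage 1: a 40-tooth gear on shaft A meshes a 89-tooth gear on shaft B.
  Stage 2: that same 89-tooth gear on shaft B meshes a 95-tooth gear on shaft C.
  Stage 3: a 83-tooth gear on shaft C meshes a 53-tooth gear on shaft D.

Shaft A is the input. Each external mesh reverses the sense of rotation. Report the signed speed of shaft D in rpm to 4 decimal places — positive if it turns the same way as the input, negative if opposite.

Stage 1 [40T→89T]: ω = 546.0000×40/89 = 245.3933 rpm, dir flips to −; running = −245.3933
Stage 2 [89T→95T]: ω = 245.3933×89/95 = 229.8947 rpm, dir flips to +; running = +229.8947
Stage 3 [83T→53T]: ω = 229.8947×83/53 = 360.0238 rpm, dir flips to −; running = −360.0238

-360.0238 rpm (opposite to input, |ω| = 360.0238 rpm)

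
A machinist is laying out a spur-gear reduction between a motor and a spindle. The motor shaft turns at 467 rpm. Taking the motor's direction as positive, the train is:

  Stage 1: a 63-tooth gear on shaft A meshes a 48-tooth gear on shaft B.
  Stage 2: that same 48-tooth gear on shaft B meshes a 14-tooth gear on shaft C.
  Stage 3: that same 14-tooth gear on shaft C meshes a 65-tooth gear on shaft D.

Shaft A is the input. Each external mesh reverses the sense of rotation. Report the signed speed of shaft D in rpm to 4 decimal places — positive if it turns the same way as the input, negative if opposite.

-452.6308 rpm (opposite to input, |ω| = 452.6308 rpm)

Stage 1 [63T→48T]: ω = 467.0000×63/48 = 612.9375 rpm, dir flips to −; running = −612.9375
Stage 2 [48T→14T]: ω = 612.9375×48/14 = 2101.5000 rpm, dir flips to +; running = +2101.5000
Stage 3 [14T→65T]: ω = 2101.5000×14/65 = 452.6308 rpm, dir flips to −; running = −452.6308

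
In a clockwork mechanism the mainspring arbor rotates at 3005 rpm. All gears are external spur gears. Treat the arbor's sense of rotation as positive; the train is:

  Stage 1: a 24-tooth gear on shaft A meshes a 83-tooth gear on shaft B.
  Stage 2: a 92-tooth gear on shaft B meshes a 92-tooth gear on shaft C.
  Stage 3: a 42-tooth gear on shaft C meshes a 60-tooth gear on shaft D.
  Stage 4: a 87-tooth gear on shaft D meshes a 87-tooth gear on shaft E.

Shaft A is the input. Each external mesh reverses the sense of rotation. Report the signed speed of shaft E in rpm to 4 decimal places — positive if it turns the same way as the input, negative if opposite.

+608.2410 rpm (same as input, |ω| = 608.2410 rpm)

Stage 1 [24T→83T]: ω = 3005.0000×24/83 = 868.9157 rpm, dir flips to −; running = −868.9157
Stage 2 [92T→92T]: ω = 868.9157×92/92 = 868.9157 rpm, dir flips to +; running = +868.9157
Stage 3 [42T→60T]: ω = 868.9157×42/60 = 608.2410 rpm, dir flips to −; running = −608.2410
Stage 4 [87T→87T]: ω = 608.2410×87/87 = 608.2410 rpm, dir flips to +; running = +608.2410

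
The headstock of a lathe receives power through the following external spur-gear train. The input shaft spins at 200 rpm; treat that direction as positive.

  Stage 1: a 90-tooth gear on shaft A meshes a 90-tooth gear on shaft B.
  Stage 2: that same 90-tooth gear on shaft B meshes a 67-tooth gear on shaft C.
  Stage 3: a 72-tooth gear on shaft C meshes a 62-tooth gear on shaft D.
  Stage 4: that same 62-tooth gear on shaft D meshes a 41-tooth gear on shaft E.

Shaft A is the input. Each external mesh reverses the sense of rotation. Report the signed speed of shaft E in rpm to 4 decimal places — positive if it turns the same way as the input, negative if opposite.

Stage 1 [90T→90T]: ω = 200.0000×90/90 = 200.0000 rpm, dir flips to −; running = −200.0000
Stage 2 [90T→67T]: ω = 200.0000×90/67 = 268.6567 rpm, dir flips to +; running = +268.6567
Stage 3 [72T→62T]: ω = 268.6567×72/62 = 311.9884 rpm, dir flips to −; running = −311.9884
Stage 4 [62T→41T]: ω = 311.9884×62/41 = 471.7874 rpm, dir flips to +; running = +471.7874

+471.7874 rpm (same as input, |ω| = 471.7874 rpm)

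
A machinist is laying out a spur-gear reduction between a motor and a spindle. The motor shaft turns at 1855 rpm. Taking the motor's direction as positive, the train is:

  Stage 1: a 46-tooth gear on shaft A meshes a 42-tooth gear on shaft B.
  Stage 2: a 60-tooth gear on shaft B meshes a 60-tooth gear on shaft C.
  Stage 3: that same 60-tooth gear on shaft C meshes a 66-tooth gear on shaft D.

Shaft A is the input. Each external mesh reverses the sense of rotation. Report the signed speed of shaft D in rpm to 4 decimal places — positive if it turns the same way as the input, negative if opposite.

Stage 1 [46T→42T]: ω = 1855.0000×46/42 = 2031.6667 rpm, dir flips to −; running = −2031.6667
Stage 2 [60T→60T]: ω = 2031.6667×60/60 = 2031.6667 rpm, dir flips to +; running = +2031.6667
Stage 3 [60T→66T]: ω = 2031.6667×60/66 = 1846.9697 rpm, dir flips to −; running = −1846.9697

-1846.9697 rpm (opposite to input, |ω| = 1846.9697 rpm)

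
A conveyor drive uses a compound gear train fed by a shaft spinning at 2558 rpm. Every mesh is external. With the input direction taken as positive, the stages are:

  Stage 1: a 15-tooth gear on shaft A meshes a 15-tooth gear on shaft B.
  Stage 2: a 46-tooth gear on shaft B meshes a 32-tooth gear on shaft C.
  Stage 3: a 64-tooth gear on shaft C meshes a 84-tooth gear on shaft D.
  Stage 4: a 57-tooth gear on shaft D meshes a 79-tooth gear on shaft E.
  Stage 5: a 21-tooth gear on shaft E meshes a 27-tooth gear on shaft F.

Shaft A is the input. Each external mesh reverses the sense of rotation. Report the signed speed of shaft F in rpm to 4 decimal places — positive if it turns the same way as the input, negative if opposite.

-1572.2166 rpm (opposite to input, |ω| = 1572.2166 rpm)

Stage 1 [15T→15T]: ω = 2558.0000×15/15 = 2558.0000 rpm, dir flips to −; running = −2558.0000
Stage 2 [46T→32T]: ω = 2558.0000×46/32 = 3677.1250 rpm, dir flips to +; running = +3677.1250
Stage 3 [64T→84T]: ω = 3677.1250×64/84 = 2801.6190 rpm, dir flips to −; running = −2801.6190
Stage 4 [57T→79T]: ω = 2801.6190×57/79 = 2021.4213 rpm, dir flips to +; running = +2021.4213
Stage 5 [21T→27T]: ω = 2021.4213×21/27 = 1572.2166 rpm, dir flips to −; running = −1572.2166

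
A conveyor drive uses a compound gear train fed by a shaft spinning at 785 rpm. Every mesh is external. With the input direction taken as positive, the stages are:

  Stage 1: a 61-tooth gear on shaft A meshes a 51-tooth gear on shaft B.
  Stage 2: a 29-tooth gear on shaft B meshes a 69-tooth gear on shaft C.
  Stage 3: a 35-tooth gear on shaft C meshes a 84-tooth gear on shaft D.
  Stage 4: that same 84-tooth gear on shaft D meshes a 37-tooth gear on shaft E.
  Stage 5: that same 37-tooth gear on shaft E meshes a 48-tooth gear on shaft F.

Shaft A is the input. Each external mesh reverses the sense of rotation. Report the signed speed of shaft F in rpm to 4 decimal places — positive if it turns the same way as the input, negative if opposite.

-287.7432 rpm (opposite to input, |ω| = 287.7432 rpm)

Stage 1 [61T→51T]: ω = 785.0000×61/51 = 938.9216 rpm, dir flips to −; running = −938.9216
Stage 2 [29T→69T]: ω = 938.9216×29/69 = 394.6192 rpm, dir flips to +; running = +394.6192
Stage 3 [35T→84T]: ω = 394.6192×35/84 = 164.4247 rpm, dir flips to −; running = −164.4247
Stage 4 [84T→37T]: ω = 164.4247×84/37 = 373.2884 rpm, dir flips to +; running = +373.2884
Stage 5 [37T→48T]: ω = 373.2884×37/48 = 287.7432 rpm, dir flips to −; running = −287.7432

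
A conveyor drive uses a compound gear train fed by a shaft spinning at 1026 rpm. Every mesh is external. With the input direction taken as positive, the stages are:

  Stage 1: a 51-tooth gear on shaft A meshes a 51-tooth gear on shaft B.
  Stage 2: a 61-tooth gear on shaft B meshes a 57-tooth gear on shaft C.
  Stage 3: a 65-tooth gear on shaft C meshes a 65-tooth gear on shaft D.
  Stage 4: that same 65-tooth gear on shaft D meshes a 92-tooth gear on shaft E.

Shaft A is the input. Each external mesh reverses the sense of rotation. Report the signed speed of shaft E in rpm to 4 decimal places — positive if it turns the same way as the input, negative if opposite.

+775.7609 rpm (same as input, |ω| = 775.7609 rpm)

Stage 1 [51T→51T]: ω = 1026.0000×51/51 = 1026.0000 rpm, dir flips to −; running = −1026.0000
Stage 2 [61T→57T]: ω = 1026.0000×61/57 = 1098.0000 rpm, dir flips to +; running = +1098.0000
Stage 3 [65T→65T]: ω = 1098.0000×65/65 = 1098.0000 rpm, dir flips to −; running = −1098.0000
Stage 4 [65T→92T]: ω = 1098.0000×65/92 = 775.7609 rpm, dir flips to +; running = +775.7609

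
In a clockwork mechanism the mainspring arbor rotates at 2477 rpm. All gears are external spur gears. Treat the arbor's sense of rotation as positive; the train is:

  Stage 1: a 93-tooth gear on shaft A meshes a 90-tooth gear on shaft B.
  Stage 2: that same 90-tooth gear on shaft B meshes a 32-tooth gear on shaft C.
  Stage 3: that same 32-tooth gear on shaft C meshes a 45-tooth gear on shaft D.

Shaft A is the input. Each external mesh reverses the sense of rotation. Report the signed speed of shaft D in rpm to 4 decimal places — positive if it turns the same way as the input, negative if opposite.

Stage 1 [93T→90T]: ω = 2477.0000×93/90 = 2559.5667 rpm, dir flips to −; running = −2559.5667
Stage 2 [90T→32T]: ω = 2559.5667×90/32 = 7198.7812 rpm, dir flips to +; running = +7198.7812
Stage 3 [32T→45T]: ω = 7198.7812×32/45 = 5119.1333 rpm, dir flips to −; running = −5119.1333

-5119.1333 rpm (opposite to input, |ω| = 5119.1333 rpm)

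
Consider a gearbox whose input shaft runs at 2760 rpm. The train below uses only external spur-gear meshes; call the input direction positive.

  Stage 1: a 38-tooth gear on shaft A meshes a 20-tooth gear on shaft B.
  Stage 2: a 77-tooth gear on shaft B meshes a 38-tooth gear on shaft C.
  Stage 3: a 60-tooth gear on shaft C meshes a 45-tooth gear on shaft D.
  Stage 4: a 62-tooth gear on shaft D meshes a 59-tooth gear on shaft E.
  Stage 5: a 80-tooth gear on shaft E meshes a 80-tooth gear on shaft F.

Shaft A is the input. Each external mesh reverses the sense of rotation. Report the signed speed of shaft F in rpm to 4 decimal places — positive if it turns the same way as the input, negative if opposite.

Stage 1 [38T→20T]: ω = 2760.0000×38/20 = 5244.0000 rpm, dir flips to −; running = −5244.0000
Stage 2 [77T→38T]: ω = 5244.0000×77/38 = 10626.0000 rpm, dir flips to +; running = +10626.0000
Stage 3 [60T→45T]: ω = 10626.0000×60/45 = 14168.0000 rpm, dir flips to −; running = −14168.0000
Stage 4 [62T→59T]: ω = 14168.0000×62/59 = 14888.4068 rpm, dir flips to +; running = +14888.4068
Stage 5 [80T→80T]: ω = 14888.4068×80/80 = 14888.4068 rpm, dir flips to −; running = −14888.4068

-14888.4068 rpm (opposite to input, |ω| = 14888.4068 rpm)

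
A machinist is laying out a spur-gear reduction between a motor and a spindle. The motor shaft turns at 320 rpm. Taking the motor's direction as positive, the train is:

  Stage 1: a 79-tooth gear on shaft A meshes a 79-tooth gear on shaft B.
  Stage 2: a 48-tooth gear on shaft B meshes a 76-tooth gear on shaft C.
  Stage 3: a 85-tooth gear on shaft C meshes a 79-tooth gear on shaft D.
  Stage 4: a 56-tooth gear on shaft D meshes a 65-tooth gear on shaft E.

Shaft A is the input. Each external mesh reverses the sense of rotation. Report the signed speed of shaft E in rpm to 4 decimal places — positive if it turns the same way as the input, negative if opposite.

Stage 1 [79T→79T]: ω = 320.0000×79/79 = 320.0000 rpm, dir flips to −; running = −320.0000
Stage 2 [48T→76T]: ω = 320.0000×48/76 = 202.1053 rpm, dir flips to +; running = +202.1053
Stage 3 [85T→79T]: ω = 202.1053×85/79 = 217.4550 rpm, dir flips to −; running = −217.4550
Stage 4 [56T→65T]: ω = 217.4550×56/65 = 187.3459 rpm, dir flips to +; running = +187.3459

+187.3459 rpm (same as input, |ω| = 187.3459 rpm)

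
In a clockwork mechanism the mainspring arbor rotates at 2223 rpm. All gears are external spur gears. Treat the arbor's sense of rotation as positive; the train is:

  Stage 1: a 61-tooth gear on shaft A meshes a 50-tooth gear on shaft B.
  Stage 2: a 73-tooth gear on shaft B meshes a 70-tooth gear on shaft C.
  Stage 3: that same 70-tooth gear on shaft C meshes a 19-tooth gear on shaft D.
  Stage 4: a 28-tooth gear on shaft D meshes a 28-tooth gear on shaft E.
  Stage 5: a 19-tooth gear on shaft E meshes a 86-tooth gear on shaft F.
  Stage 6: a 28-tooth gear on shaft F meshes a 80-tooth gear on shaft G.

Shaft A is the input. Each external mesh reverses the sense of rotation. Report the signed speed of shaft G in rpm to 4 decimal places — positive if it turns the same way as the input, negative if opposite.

Stage 1 [61T→50T]: ω = 2223.0000×61/50 = 2712.0600 rpm, dir flips to −; running = −2712.0600
Stage 2 [73T→70T]: ω = 2712.0600×73/70 = 2828.2911 rpm, dir flips to +; running = +2828.2911
Stage 3 [70T→19T]: ω = 2828.2911×70/19 = 10420.0200 rpm, dir flips to −; running = −10420.0200
Stage 4 [28T→28T]: ω = 10420.0200×28/28 = 10420.0200 rpm, dir flips to +; running = +10420.0200
Stage 5 [19T→86T]: ω = 10420.0200×19/86 = 2302.0974 rpm, dir flips to −; running = −2302.0974
Stage 6 [28T→80T]: ω = 2302.0974×28/80 = 805.7341 rpm, dir flips to +; running = +805.7341

+805.7341 rpm (same as input, |ω| = 805.7341 rpm)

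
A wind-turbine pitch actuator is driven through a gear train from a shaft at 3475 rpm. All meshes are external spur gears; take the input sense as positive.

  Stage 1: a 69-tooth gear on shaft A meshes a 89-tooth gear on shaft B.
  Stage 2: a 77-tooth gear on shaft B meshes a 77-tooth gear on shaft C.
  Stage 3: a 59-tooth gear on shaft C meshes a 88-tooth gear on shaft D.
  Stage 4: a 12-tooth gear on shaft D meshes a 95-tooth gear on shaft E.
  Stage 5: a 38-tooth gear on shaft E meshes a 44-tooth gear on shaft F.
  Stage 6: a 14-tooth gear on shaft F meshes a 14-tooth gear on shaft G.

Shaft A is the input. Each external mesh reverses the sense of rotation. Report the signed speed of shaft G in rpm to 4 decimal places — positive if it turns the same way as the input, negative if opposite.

Stage 1 [69T→89T]: ω = 3475.0000×69/89 = 2694.1011 rpm, dir flips to −; running = −2694.1011
Stage 2 [77T→77T]: ω = 2694.1011×77/77 = 2694.1011 rpm, dir flips to +; running = +2694.1011
Stage 3 [59T→88T]: ω = 2694.1011×59/88 = 1806.2723 rpm, dir flips to −; running = −1806.2723
Stage 4 [12T→95T]: ω = 1806.2723×12/95 = 228.1607 rpm, dir flips to +; running = +228.1607
Stage 5 [38T→44T]: ω = 228.1607×38/44 = 197.0479 rpm, dir flips to −; running = −197.0479
Stage 6 [14T→14T]: ω = 197.0479×14/14 = 197.0479 rpm, dir flips to +; running = +197.0479

+197.0479 rpm (same as input, |ω| = 197.0479 rpm)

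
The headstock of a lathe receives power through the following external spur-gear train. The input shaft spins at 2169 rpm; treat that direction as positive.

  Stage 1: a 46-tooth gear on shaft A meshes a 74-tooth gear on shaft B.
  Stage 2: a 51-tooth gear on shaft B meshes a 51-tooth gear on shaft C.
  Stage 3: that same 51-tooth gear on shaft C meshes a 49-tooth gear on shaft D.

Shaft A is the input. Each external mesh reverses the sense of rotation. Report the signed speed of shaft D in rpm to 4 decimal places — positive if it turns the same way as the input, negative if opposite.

-1403.3298 rpm (opposite to input, |ω| = 1403.3298 rpm)

Stage 1 [46T→74T]: ω = 2169.0000×46/74 = 1348.2973 rpm, dir flips to −; running = −1348.2973
Stage 2 [51T→51T]: ω = 1348.2973×51/51 = 1348.2973 rpm, dir flips to +; running = +1348.2973
Stage 3 [51T→49T]: ω = 1348.2973×51/49 = 1403.3298 rpm, dir flips to −; running = −1403.3298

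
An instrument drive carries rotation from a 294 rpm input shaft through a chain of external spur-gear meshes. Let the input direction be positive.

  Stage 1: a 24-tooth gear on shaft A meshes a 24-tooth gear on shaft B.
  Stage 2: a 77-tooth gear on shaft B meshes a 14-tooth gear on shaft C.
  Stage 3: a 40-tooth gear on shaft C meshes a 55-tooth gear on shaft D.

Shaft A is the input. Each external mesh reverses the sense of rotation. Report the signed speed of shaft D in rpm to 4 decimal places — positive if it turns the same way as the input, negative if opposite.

Stage 1 [24T→24T]: ω = 294.0000×24/24 = 294.0000 rpm, dir flips to −; running = −294.0000
Stage 2 [77T→14T]: ω = 294.0000×77/14 = 1617.0000 rpm, dir flips to +; running = +1617.0000
Stage 3 [40T→55T]: ω = 1617.0000×40/55 = 1176.0000 rpm, dir flips to −; running = −1176.0000

-1176.0000 rpm (opposite to input, |ω| = 1176.0000 rpm)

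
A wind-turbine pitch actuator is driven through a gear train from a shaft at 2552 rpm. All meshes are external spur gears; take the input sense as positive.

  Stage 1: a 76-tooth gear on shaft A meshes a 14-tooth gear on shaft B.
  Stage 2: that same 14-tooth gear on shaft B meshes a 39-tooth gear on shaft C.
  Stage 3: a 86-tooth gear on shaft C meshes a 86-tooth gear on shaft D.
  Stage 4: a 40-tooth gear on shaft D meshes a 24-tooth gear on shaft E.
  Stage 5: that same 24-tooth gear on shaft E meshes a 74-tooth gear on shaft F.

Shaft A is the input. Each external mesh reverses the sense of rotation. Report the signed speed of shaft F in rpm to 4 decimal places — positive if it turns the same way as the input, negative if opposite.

-2688.1774 rpm (opposite to input, |ω| = 2688.1774 rpm)

Stage 1 [76T→14T]: ω = 2552.0000×76/14 = 13853.7143 rpm, dir flips to −; running = −13853.7143
Stage 2 [14T→39T]: ω = 13853.7143×14/39 = 4973.1282 rpm, dir flips to +; running = +4973.1282
Stage 3 [86T→86T]: ω = 4973.1282×86/86 = 4973.1282 rpm, dir flips to −; running = −4973.1282
Stage 4 [40T→24T]: ω = 4973.1282×40/24 = 8288.5470 rpm, dir flips to +; running = +8288.5470
Stage 5 [24T→74T]: ω = 8288.5470×24/74 = 2688.1774 rpm, dir flips to −; running = −2688.1774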